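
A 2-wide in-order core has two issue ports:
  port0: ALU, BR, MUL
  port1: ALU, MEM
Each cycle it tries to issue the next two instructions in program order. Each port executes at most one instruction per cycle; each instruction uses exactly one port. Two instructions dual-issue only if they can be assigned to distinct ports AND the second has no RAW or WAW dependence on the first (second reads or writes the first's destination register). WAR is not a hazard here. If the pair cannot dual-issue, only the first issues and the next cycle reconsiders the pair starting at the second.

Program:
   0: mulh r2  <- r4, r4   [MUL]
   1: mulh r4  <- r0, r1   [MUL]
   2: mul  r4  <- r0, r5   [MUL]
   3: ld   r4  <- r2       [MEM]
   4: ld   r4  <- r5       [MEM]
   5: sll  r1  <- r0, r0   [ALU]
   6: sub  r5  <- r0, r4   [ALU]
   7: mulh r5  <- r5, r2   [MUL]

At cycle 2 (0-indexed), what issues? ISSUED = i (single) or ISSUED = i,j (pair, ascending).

ISSUED = 2

[0] i0  mulh.MUL  -- no-port MUL/MUL
[1] i1  mulh.MUL  -- no-port MUL/MUL
[2] i2  mul.MUL  -- WAW r4
[3] i3  ld.MEM  -- no-port MEM/MEM
[4] i4&i5  ld.MEM+sll.ALU  -- 2-wide
[5] i6  sub.ALU  -- RAW+WAW r5
[6] i7  mulh.MUL  -- tail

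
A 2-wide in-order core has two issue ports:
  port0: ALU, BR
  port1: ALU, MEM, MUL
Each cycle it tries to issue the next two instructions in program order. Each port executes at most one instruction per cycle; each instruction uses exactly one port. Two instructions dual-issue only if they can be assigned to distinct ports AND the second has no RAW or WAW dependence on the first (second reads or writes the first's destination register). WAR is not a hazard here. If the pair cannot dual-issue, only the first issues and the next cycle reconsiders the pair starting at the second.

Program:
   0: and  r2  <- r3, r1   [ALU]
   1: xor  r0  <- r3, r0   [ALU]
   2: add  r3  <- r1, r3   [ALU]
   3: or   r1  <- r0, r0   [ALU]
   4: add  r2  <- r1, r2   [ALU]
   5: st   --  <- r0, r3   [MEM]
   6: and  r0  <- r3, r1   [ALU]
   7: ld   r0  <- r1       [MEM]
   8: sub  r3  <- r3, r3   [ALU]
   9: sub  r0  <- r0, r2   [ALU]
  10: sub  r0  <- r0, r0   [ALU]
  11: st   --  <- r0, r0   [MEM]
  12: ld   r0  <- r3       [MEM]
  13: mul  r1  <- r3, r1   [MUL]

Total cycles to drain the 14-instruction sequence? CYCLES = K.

c0: i0&i1 and+xor  dual
c1: i2&i3 add+or  dual
c2: i4&i5 add+st  dual
c3: i6 and  WAW r0
c4: i7&i8 ld+sub  dual
c5: i9 sub  RAW+WAW r0
c6: i10 sub  RAW r0
c7: i11 st  no-port MEM/MEM
c8: i12 ld  no-port MEM/MUL
c9: i13 mul  tail

CYCLES = 10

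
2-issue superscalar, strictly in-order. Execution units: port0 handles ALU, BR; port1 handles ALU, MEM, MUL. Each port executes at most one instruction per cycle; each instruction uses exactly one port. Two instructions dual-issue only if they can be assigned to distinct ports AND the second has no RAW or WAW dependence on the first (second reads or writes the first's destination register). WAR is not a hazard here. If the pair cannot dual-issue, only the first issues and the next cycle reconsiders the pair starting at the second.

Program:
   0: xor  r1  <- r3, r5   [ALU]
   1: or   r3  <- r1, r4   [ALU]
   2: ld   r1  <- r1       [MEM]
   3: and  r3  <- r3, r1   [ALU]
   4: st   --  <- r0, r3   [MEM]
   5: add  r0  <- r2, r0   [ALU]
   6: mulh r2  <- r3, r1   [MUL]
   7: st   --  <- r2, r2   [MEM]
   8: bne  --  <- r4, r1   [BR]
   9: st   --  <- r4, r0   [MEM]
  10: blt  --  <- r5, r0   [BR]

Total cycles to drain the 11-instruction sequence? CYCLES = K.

#0 head=0: xor.ALU i0 RAW r1
#1 head=1: or.ALU;ld.MEM i1+i2 2-wide
#2 head=3: and.ALU i3 RAW r3
#3 head=4: st.MEM;add.ALU i4+i5 2-wide
#4 head=6: mulh.MUL i6 no-port MUL/MEM
#5 head=7: st.MEM;bne.BR i7+i8 2-wide
#6 head=9: st.MEM;blt.BR i9+i10 2-wide

CYCLES = 7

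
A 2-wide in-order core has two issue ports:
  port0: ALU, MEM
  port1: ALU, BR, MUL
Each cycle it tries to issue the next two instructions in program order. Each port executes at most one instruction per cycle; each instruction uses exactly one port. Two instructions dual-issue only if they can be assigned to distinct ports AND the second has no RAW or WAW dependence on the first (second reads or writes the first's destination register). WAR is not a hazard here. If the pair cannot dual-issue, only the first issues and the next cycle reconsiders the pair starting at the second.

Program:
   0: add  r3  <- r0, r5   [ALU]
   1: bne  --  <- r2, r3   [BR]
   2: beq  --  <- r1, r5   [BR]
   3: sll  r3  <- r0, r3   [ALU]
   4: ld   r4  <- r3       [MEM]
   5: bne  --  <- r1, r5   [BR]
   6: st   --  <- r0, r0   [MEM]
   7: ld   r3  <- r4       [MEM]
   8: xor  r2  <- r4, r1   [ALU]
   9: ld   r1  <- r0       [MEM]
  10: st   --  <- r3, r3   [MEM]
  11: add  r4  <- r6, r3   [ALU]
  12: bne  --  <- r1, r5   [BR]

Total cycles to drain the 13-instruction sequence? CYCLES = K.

0. add.ALU @i0  | RAW r3
1. bne.BR @i1  | no-port BR/BR
2. beq.BR;sll.ALU @i2&i3  | pair
3. ld.MEM;bne.BR @i4&i5  | pair
4. st.MEM @i6  | no-port MEM/MEM
5. ld.MEM;xor.ALU @i7&i8  | pair
6. ld.MEM @i9  | no-port MEM/MEM
7. st.MEM;add.ALU @i10&i11  | pair
8. bne.BR @i12  | tail

CYCLES = 9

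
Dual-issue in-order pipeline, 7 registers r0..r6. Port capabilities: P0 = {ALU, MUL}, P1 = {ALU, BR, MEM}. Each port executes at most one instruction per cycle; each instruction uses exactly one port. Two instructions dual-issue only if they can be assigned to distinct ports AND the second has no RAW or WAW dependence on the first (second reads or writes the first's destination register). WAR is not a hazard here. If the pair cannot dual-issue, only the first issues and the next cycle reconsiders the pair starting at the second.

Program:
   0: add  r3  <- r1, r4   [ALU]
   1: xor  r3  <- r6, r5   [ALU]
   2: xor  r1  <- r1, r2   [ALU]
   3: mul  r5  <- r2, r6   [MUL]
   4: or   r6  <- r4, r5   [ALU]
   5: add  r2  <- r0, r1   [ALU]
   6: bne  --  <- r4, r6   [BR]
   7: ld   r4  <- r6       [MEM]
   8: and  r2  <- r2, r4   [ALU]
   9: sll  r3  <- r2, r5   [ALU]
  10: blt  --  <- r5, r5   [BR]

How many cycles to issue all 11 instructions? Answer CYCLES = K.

CYCLES = 8

[0] i0  add  -- WAW r3
[1] i1/i2  xor/xor  -- dual
[2] i3  mul  -- RAW r5
[3] i4/i5  or/add  -- dual
[4] i6  bne  -- no-port BR/MEM
[5] i7  ld  -- RAW r4
[6] i8  and  -- RAW r2
[7] i9/i10  sll/blt  -- dual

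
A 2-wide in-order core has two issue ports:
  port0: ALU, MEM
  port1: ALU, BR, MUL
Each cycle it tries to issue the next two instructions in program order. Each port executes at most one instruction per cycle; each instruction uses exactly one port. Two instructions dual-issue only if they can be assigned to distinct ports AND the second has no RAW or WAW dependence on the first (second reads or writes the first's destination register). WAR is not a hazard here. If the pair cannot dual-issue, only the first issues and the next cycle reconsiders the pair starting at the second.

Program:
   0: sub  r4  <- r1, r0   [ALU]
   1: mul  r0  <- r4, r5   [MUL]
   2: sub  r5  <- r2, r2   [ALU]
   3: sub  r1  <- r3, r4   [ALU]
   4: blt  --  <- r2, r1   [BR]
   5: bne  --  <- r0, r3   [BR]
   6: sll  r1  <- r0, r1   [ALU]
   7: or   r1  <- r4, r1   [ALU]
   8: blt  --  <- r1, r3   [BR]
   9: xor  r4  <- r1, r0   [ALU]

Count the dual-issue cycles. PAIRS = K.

0. sub @i0  | RAW r4
1. mul/sub @i1&i2  | pair
2. sub @i3  | RAW r1
3. blt @i4  | no-port BR/BR
4. bne/sll @i5&i6  | pair
5. or @i7  | RAW r1
6. blt/xor @i8&i9  | pair

PAIRS = 3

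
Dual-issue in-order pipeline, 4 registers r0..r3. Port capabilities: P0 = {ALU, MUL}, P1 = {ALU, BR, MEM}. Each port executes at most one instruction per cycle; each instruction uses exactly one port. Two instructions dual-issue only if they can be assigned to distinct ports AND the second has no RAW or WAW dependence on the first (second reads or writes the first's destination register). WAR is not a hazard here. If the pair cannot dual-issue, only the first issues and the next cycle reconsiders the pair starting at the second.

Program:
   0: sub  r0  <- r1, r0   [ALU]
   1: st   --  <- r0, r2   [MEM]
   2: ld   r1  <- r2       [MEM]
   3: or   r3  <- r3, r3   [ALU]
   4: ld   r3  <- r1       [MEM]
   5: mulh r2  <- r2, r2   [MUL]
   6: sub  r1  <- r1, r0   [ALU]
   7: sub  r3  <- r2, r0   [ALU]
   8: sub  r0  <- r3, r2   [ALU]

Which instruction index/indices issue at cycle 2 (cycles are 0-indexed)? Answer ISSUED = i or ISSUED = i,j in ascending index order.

ISSUED = 2,3

  cy0 -> i0 (sub.ALU) RAW r0
  cy1 -> i1 (st.MEM) no-port MEM/MEM
  cy2 -> i2/i3 (ld.MEM+or.ALU) dual
  cy3 -> i4/i5 (ld.MEM+mulh.MUL) dual
  cy4 -> i6/i7 (sub.ALU+sub.ALU) dual
  cy5 -> i8 (sub.ALU) tail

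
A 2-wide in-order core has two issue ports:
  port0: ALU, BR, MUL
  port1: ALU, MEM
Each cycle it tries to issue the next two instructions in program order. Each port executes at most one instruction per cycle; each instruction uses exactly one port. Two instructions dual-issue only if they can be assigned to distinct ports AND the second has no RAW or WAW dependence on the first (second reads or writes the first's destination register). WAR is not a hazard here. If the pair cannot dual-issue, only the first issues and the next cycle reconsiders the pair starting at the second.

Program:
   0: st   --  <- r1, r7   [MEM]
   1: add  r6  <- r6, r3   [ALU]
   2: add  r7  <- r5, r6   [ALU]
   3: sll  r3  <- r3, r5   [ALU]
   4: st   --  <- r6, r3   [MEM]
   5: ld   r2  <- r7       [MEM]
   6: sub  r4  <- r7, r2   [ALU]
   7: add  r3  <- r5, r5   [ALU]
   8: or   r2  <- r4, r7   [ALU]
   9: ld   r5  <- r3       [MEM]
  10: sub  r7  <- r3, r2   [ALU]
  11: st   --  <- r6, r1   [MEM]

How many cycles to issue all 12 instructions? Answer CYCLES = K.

CYCLES = 7

t=0 i0,i1:st/add ; pair
t=1 i2,i3:add/sll ; pair
t=2 i4:st ; no-port MEM/MEM
t=3 i5:ld ; RAW r2
t=4 i6,i7:sub/add ; pair
t=5 i8,i9:or/ld ; pair
t=6 i10,i11:sub/st ; pair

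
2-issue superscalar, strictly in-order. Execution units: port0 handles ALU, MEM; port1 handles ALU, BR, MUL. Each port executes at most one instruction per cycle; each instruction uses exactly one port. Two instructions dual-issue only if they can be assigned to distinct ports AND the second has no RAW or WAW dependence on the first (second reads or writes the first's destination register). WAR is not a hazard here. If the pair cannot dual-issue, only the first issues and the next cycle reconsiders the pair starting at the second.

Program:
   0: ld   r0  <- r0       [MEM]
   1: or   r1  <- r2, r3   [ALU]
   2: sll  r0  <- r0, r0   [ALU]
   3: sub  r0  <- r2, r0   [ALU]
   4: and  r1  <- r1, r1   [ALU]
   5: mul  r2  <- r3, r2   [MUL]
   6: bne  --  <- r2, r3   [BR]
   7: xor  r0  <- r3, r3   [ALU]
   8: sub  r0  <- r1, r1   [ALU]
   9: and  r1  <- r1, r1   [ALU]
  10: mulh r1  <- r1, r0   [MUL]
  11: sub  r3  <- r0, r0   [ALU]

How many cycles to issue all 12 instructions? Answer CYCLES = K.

t=0 i0&i1:ld.MEM/or.ALU ; dual
t=1 i2:sll.ALU ; RAW+WAW r0
t=2 i3&i4:sub.ALU/and.ALU ; dual
t=3 i5:mul.MUL ; no-port MUL/BR
t=4 i6&i7:bne.BR/xor.ALU ; dual
t=5 i8&i9:sub.ALU/and.ALU ; dual
t=6 i10&i11:mulh.MUL/sub.ALU ; dual

CYCLES = 7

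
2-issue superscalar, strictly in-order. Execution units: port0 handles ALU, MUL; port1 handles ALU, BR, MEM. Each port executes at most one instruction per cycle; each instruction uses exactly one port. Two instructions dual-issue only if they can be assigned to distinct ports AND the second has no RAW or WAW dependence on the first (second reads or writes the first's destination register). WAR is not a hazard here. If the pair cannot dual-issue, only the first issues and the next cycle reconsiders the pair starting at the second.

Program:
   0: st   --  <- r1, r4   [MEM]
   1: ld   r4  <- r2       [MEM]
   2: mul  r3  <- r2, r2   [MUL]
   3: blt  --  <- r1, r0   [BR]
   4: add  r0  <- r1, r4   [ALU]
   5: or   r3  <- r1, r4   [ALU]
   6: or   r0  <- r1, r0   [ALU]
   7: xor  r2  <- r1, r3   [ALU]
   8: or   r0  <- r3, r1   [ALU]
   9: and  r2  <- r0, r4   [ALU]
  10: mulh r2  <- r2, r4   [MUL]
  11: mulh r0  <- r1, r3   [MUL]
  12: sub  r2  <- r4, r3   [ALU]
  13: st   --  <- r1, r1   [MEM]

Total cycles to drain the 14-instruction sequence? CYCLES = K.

CYCLES = 9

  cy0 -> i0 (st.MEM) no-port MEM/MEM
  cy1 -> i1+i2 (ld.MEM+mul.MUL) dual
  cy2 -> i3+i4 (blt.BR+add.ALU) dual
  cy3 -> i5+i6 (or.ALU+or.ALU) dual
  cy4 -> i7+i8 (xor.ALU+or.ALU) dual
  cy5 -> i9 (and.ALU) RAW+WAW r2
  cy6 -> i10 (mulh.MUL) no-port MUL/MUL
  cy7 -> i11+i12 (mulh.MUL+sub.ALU) dual
  cy8 -> i13 (st.MEM) tail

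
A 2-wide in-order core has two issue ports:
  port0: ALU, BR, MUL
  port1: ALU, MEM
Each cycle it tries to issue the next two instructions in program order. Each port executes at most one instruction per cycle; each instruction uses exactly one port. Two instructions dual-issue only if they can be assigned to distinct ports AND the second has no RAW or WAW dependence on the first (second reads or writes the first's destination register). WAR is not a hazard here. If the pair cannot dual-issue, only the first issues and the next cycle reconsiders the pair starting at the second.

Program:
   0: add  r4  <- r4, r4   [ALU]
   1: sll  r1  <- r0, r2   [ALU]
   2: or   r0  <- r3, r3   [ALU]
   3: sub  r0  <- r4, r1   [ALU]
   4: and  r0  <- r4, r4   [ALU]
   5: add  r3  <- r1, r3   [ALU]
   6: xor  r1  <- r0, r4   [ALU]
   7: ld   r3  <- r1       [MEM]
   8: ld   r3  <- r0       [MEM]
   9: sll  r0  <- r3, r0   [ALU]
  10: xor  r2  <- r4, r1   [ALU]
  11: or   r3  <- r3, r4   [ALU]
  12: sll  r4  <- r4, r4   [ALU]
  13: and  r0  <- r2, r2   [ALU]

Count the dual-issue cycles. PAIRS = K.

[0] i0/i1  add sll  -- pair
[1] i2  or  -- WAW r0
[2] i3  sub  -- WAW r0
[3] i4/i5  and add  -- pair
[4] i6  xor  -- RAW r1
[5] i7  ld  -- no-port MEM/MEM
[6] i8  ld  -- RAW r3
[7] i9/i10  sll xor  -- pair
[8] i11/i12  or sll  -- pair
[9] i13  and  -- tail

PAIRS = 4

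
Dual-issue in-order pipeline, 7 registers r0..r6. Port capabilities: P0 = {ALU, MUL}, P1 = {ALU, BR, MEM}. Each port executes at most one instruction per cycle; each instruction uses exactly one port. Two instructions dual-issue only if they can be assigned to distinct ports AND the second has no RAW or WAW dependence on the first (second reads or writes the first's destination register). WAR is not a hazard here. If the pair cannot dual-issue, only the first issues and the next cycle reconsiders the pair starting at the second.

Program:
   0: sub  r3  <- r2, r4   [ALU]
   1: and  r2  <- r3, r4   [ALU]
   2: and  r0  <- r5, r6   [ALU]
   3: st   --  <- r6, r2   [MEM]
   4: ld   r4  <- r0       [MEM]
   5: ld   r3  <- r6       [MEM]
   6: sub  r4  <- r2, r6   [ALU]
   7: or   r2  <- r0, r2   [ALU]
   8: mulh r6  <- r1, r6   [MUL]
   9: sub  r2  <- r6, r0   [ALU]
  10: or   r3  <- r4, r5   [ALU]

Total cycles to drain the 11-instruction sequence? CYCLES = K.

CYCLES = 7

#0 head=0: sub.ALU i0 RAW r3
#1 head=1: and.ALU and.ALU i1/i2 2-wide
#2 head=3: st.MEM i3 no-port MEM/MEM
#3 head=4: ld.MEM i4 no-port MEM/MEM
#4 head=5: ld.MEM sub.ALU i5/i6 2-wide
#5 head=7: or.ALU mulh.MUL i7/i8 2-wide
#6 head=9: sub.ALU or.ALU i9/i10 2-wide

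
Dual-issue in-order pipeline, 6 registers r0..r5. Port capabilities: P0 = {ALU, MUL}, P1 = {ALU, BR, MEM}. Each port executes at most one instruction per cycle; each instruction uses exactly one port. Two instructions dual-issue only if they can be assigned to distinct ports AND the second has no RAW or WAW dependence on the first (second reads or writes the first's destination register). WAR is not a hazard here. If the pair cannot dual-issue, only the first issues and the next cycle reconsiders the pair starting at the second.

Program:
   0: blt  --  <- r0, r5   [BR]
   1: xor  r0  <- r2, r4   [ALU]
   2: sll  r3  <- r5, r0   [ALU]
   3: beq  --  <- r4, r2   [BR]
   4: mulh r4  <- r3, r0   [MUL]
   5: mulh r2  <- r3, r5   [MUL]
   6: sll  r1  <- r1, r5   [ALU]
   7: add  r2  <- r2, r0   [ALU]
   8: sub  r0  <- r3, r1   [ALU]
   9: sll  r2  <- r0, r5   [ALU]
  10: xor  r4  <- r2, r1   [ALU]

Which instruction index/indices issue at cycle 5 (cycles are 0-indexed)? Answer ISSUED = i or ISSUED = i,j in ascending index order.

#0 head=0: blt xor i0+i1 dual
#1 head=2: sll beq i2+i3 dual
#2 head=4: mulh i4 no-port MUL/MUL
#3 head=5: mulh sll i5+i6 dual
#4 head=7: add sub i7+i8 dual
#5 head=9: sll i9 RAW r2
#6 head=10: xor i10 tail

ISSUED = 9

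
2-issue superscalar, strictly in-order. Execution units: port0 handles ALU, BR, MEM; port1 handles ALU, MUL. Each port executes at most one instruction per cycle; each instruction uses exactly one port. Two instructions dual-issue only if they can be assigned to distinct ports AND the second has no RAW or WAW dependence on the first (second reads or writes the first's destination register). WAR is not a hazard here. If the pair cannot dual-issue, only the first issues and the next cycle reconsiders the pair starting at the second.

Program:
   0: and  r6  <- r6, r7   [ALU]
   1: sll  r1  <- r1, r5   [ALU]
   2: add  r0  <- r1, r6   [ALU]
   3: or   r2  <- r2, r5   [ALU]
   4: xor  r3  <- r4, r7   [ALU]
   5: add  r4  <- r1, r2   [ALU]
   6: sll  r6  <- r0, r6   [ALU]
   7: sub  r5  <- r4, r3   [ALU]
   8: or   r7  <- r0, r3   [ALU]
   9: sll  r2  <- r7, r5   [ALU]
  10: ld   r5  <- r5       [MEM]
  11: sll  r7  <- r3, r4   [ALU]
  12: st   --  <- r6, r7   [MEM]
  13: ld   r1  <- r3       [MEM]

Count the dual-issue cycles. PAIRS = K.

PAIRS = 5

  cy0 -> i0,i1 (and.ALU sll.ALU) pair
  cy1 -> i2,i3 (add.ALU or.ALU) pair
  cy2 -> i4,i5 (xor.ALU add.ALU) pair
  cy3 -> i6,i7 (sll.ALU sub.ALU) pair
  cy4 -> i8 (or.ALU) RAW r7
  cy5 -> i9,i10 (sll.ALU ld.MEM) pair
  cy6 -> i11 (sll.ALU) RAW r7
  cy7 -> i12 (st.MEM) no-port MEM/MEM
  cy8 -> i13 (ld.MEM) tail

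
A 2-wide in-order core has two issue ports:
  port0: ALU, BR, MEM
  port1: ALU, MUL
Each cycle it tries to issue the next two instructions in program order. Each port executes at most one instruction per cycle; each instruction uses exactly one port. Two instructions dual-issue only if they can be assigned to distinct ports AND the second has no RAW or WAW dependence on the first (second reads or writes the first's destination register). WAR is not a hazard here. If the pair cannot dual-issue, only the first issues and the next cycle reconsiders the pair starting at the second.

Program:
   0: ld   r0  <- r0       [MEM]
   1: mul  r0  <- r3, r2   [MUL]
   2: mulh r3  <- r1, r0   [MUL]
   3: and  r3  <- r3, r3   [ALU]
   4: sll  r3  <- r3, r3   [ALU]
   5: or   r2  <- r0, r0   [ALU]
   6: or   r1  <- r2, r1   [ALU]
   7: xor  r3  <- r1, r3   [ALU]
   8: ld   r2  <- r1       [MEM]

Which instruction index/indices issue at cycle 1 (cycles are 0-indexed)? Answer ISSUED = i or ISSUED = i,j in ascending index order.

  cy0 -> i0 (ld.MEM) WAW r0
  cy1 -> i1 (mul.MUL) no-port MUL/MUL
  cy2 -> i2 (mulh.MUL) RAW+WAW r3
  cy3 -> i3 (and.ALU) RAW+WAW r3
  cy4 -> i4,i5 (sll.ALU;or.ALU) 2-wide
  cy5 -> i6 (or.ALU) RAW r1
  cy6 -> i7,i8 (xor.ALU;ld.MEM) 2-wide

ISSUED = 1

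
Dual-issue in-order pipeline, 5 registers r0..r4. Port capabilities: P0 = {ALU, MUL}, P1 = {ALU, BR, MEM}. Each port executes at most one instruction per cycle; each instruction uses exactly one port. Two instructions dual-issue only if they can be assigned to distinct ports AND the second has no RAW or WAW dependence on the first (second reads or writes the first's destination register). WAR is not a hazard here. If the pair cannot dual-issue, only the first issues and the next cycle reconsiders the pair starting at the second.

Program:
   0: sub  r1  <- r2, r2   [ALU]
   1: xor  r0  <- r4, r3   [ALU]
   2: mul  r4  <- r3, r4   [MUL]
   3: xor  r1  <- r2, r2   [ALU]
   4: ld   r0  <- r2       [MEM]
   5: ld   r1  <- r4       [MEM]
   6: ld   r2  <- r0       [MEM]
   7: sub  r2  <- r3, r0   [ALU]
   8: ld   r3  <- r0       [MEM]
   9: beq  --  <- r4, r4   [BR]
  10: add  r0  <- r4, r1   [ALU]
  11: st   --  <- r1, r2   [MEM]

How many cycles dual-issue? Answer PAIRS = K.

#0 head=0: sub;xor i0+i1 pair
#1 head=2: mul;xor i2+i3 pair
#2 head=4: ld i4 no-port MEM/MEM
#3 head=5: ld i5 no-port MEM/MEM
#4 head=6: ld i6 WAW r2
#5 head=7: sub;ld i7+i8 pair
#6 head=9: beq;add i9+i10 pair
#7 head=11: st i11 tail

PAIRS = 4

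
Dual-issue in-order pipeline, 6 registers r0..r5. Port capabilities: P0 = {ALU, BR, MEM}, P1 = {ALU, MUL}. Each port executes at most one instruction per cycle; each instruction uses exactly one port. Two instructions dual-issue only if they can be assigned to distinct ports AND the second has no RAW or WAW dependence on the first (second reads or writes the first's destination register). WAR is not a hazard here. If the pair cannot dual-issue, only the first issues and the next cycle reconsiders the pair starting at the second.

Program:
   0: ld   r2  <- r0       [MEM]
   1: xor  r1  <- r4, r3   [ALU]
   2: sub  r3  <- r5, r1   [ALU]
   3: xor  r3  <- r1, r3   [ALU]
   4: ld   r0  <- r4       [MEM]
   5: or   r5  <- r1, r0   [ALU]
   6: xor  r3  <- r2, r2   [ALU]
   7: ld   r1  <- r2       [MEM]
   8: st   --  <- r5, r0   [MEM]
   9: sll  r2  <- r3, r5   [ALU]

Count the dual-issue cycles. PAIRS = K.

PAIRS = 4

[0] i0/i1  ld+xor  -- dual
[1] i2  sub  -- RAW+WAW r3
[2] i3/i4  xor+ld  -- dual
[3] i5/i6  or+xor  -- dual
[4] i7  ld  -- no-port MEM/MEM
[5] i8/i9  st+sll  -- dual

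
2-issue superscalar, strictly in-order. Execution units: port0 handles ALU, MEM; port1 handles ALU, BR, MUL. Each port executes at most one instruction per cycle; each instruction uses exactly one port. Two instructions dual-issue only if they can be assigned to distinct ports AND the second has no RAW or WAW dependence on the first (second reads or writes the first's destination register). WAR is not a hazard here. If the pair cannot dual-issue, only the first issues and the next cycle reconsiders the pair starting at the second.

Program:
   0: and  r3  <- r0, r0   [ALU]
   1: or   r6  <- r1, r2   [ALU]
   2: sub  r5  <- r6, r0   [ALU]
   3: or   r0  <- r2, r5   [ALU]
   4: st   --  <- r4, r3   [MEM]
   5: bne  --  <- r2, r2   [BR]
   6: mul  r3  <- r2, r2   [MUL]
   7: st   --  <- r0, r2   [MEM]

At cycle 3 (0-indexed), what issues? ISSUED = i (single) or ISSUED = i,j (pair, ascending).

c0: i0&i1 and.ALU+or.ALU  pair
c1: i2 sub.ALU  RAW r5
c2: i3&i4 or.ALU+st.MEM  pair
c3: i5 bne.BR  no-port BR/MUL
c4: i6&i7 mul.MUL+st.MEM  pair

ISSUED = 5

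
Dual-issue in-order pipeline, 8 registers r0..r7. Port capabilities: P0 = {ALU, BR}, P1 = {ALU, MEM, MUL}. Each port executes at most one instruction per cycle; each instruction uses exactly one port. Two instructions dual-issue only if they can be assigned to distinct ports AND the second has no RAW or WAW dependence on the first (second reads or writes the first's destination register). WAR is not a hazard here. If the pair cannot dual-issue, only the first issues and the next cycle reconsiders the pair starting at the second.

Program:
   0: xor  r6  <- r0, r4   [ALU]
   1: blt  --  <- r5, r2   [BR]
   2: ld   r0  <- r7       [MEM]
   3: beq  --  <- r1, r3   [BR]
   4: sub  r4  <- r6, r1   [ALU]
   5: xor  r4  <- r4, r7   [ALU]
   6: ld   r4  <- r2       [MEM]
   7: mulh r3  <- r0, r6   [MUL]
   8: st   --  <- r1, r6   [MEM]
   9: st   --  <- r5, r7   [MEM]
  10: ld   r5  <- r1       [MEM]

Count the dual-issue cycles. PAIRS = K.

[0] i0,i1  xor.ALU/blt.BR  -- 2-wide
[1] i2,i3  ld.MEM/beq.BR  -- 2-wide
[2] i4  sub.ALU  -- RAW+WAW r4
[3] i5  xor.ALU  -- WAW r4
[4] i6  ld.MEM  -- no-port MEM/MUL
[5] i7  mulh.MUL  -- no-port MUL/MEM
[6] i8  st.MEM  -- no-port MEM/MEM
[7] i9  st.MEM  -- no-port MEM/MEM
[8] i10  ld.MEM  -- tail

PAIRS = 2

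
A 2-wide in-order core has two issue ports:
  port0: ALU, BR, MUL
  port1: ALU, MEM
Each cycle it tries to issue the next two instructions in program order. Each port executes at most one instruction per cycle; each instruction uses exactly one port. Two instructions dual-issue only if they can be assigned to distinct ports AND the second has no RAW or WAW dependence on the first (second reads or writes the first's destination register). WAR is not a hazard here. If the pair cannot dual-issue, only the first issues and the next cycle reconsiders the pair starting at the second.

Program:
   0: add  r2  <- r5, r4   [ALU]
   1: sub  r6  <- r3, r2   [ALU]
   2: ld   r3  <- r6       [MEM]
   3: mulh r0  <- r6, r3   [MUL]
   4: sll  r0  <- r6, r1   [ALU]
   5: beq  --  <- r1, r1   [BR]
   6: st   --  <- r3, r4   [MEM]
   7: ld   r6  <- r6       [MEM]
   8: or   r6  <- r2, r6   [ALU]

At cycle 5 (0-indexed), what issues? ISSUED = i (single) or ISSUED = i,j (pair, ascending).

ISSUED = 6

#0 head=0: add.ALU i0 RAW r2
#1 head=1: sub.ALU i1 RAW r6
#2 head=2: ld.MEM i2 RAW r3
#3 head=3: mulh.MUL i3 WAW r0
#4 head=4: sll.ALU;beq.BR i4&i5 pair
#5 head=6: st.MEM i6 no-port MEM/MEM
#6 head=7: ld.MEM i7 RAW+WAW r6
#7 head=8: or.ALU i8 tail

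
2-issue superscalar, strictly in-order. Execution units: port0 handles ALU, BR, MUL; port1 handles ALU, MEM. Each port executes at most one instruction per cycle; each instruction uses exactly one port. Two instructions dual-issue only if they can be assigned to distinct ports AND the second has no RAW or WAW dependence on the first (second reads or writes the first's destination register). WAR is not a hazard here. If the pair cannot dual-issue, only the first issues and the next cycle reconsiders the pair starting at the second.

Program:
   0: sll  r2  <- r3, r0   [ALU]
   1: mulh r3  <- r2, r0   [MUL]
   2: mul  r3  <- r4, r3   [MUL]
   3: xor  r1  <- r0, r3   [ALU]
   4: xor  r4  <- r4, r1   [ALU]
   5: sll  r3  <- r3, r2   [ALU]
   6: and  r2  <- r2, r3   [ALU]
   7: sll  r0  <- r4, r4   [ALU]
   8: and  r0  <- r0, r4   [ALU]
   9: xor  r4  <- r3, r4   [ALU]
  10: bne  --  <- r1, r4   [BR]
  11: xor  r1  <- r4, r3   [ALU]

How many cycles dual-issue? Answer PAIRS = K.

0. sll.ALU @i0  | RAW r2
1. mulh.MUL @i1  | no-port MUL/MUL
2. mul.MUL @i2  | RAW r3
3. xor.ALU @i3  | RAW r1
4. xor.ALU;sll.ALU @i4+i5  | pair
5. and.ALU;sll.ALU @i6+i7  | pair
6. and.ALU;xor.ALU @i8+i9  | pair
7. bne.BR;xor.ALU @i10+i11  | pair

PAIRS = 4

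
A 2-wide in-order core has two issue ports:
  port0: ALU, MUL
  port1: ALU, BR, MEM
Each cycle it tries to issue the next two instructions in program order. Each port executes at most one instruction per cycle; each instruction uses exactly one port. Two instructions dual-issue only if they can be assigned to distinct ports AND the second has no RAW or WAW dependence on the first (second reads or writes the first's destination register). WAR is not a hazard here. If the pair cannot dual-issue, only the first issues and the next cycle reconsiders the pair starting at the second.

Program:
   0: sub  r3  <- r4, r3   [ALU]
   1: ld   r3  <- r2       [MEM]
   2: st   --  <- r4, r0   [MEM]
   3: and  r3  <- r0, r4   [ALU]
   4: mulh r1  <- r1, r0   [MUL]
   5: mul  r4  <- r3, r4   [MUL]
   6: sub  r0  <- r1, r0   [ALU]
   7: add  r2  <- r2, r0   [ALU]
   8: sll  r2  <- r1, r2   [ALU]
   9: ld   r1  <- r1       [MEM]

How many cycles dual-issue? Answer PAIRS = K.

PAIRS = 3

c0: i0 sub  WAW r3
c1: i1 ld  no-port MEM/MEM
c2: i2,i3 st+and  pair
c3: i4 mulh  no-port MUL/MUL
c4: i5,i6 mul+sub  pair
c5: i7 add  RAW+WAW r2
c6: i8,i9 sll+ld  pair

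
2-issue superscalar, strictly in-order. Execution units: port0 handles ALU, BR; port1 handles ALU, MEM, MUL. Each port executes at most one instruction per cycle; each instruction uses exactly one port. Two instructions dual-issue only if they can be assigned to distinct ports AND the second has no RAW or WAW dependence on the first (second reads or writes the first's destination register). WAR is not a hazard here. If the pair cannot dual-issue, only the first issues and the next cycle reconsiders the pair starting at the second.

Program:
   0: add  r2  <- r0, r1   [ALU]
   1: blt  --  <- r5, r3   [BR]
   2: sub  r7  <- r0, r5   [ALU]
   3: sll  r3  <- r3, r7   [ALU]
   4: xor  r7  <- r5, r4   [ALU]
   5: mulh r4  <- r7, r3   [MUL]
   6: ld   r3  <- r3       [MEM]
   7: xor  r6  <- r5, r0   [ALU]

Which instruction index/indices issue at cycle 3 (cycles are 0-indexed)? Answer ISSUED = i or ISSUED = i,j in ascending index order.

  cy0 -> i0+i1 (add+blt) 2-wide
  cy1 -> i2 (sub) RAW r7
  cy2 -> i3+i4 (sll+xor) 2-wide
  cy3 -> i5 (mulh) no-port MUL/MEM
  cy4 -> i6+i7 (ld+xor) 2-wide

ISSUED = 5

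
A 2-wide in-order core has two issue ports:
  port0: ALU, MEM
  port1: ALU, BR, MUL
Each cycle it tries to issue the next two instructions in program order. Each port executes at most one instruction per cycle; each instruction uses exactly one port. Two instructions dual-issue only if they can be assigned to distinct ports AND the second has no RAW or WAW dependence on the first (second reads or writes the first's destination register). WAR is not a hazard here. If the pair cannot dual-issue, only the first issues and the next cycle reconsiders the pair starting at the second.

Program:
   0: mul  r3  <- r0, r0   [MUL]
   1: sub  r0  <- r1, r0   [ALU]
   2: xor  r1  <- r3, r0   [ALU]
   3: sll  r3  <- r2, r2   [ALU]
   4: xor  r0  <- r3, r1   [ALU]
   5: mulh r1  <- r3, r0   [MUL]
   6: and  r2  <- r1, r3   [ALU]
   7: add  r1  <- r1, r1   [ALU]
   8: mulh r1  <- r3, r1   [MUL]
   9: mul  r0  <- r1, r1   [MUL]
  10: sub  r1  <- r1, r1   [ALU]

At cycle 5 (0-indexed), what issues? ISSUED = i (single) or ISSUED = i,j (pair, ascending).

ISSUED = 8

#0 head=0: mul.MUL/sub.ALU i0/i1 pair
#1 head=2: xor.ALU/sll.ALU i2/i3 pair
#2 head=4: xor.ALU i4 RAW r0
#3 head=5: mulh.MUL i5 RAW r1
#4 head=6: and.ALU/add.ALU i6/i7 pair
#5 head=8: mulh.MUL i8 no-port MUL/MUL
#6 head=9: mul.MUL/sub.ALU i9/i10 pair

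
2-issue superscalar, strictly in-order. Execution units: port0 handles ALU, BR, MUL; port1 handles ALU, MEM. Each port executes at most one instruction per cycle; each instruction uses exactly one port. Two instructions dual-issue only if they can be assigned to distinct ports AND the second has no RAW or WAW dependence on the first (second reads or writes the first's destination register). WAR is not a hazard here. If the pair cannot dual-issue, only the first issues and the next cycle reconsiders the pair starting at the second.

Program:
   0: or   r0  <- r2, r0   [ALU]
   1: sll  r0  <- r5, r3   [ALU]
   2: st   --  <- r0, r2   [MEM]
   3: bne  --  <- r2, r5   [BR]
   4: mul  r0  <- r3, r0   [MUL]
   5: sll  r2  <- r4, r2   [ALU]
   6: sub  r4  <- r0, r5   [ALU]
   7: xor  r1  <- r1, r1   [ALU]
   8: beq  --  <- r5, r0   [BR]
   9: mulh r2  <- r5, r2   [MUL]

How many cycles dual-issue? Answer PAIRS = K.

PAIRS = 3

t=0 i0:or.ALU ; WAW r0
t=1 i1:sll.ALU ; RAW r0
t=2 i2+i3:st.MEM/bne.BR ; pair
t=3 i4+i5:mul.MUL/sll.ALU ; pair
t=4 i6+i7:sub.ALU/xor.ALU ; pair
t=5 i8:beq.BR ; no-port BR/MUL
t=6 i9:mulh.MUL ; tail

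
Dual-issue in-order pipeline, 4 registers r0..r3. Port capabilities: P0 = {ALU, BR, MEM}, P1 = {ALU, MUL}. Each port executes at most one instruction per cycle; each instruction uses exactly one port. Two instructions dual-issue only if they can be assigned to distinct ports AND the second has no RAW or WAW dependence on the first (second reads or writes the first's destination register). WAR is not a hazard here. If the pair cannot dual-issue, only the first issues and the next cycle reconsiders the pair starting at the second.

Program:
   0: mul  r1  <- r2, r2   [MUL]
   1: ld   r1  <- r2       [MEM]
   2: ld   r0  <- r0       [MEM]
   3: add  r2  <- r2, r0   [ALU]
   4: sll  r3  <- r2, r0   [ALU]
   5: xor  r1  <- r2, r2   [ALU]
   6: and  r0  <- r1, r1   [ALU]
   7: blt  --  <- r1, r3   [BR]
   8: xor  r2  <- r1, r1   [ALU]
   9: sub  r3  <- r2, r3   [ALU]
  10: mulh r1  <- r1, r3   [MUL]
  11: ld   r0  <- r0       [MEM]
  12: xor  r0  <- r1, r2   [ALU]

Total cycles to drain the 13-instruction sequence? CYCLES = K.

CYCLES = 10

#0 head=0: mul i0 WAW r1
#1 head=1: ld i1 no-port MEM/MEM
#2 head=2: ld i2 RAW r0
#3 head=3: add i3 RAW r2
#4 head=4: sll;xor i4/i5 dual
#5 head=6: and;blt i6/i7 dual
#6 head=8: xor i8 RAW r2
#7 head=9: sub i9 RAW r3
#8 head=10: mulh;ld i10/i11 dual
#9 head=12: xor i12 tail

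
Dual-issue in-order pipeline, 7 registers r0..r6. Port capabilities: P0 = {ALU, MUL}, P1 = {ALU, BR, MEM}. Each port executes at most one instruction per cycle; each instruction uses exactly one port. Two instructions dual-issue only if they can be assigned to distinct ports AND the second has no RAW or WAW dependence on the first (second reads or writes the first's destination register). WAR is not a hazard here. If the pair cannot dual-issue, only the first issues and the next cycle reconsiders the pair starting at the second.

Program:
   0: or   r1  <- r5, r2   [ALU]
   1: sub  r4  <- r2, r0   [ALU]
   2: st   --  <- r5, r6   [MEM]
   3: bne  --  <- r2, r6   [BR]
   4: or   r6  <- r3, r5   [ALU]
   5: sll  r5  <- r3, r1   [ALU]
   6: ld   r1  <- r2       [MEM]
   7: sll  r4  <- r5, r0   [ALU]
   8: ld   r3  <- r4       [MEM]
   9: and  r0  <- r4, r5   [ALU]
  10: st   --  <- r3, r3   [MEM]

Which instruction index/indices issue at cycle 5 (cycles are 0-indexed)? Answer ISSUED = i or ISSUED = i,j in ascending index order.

ISSUED = 8,9

[0] i0/i1  or/sub  -- dual
[1] i2  st  -- no-port MEM/BR
[2] i3/i4  bne/or  -- dual
[3] i5/i6  sll/ld  -- dual
[4] i7  sll  -- RAW r4
[5] i8/i9  ld/and  -- dual
[6] i10  st  -- tail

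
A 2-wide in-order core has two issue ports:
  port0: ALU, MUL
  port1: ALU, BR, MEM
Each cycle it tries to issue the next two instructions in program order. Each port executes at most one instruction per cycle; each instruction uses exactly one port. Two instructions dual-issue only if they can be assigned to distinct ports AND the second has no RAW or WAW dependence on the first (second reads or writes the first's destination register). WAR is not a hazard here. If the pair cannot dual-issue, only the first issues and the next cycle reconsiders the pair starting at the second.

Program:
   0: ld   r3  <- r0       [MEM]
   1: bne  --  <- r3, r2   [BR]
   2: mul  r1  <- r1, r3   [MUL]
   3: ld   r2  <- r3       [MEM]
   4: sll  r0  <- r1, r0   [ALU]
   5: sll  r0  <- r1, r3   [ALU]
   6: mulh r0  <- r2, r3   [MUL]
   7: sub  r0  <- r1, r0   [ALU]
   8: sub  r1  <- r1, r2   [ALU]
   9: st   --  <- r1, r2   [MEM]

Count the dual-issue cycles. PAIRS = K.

0. ld.MEM @i0  | no-port MEM/BR
1. bne.BR;mul.MUL @i1&i2  | pair
2. ld.MEM;sll.ALU @i3&i4  | pair
3. sll.ALU @i5  | WAW r0
4. mulh.MUL @i6  | RAW+WAW r0
5. sub.ALU;sub.ALU @i7&i8  | pair
6. st.MEM @i9  | tail

PAIRS = 3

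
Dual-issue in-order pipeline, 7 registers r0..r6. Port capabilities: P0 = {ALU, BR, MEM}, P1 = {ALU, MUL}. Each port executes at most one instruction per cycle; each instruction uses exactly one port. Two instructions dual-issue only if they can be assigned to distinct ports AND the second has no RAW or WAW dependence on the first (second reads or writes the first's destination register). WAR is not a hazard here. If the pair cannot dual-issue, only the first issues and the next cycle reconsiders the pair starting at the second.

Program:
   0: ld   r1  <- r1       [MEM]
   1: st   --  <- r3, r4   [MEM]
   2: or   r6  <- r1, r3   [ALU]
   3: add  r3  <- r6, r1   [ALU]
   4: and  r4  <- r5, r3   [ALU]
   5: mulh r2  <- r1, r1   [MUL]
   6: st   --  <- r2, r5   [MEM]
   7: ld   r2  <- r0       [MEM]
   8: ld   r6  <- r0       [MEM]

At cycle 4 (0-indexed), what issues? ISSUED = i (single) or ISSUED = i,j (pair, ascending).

ISSUED = 6

#0 head=0: ld i0 no-port MEM/MEM
#1 head=1: st/or i1/i2 pair
#2 head=3: add i3 RAW r3
#3 head=4: and/mulh i4/i5 pair
#4 head=6: st i6 no-port MEM/MEM
#5 head=7: ld i7 no-port MEM/MEM
#6 head=8: ld i8 tail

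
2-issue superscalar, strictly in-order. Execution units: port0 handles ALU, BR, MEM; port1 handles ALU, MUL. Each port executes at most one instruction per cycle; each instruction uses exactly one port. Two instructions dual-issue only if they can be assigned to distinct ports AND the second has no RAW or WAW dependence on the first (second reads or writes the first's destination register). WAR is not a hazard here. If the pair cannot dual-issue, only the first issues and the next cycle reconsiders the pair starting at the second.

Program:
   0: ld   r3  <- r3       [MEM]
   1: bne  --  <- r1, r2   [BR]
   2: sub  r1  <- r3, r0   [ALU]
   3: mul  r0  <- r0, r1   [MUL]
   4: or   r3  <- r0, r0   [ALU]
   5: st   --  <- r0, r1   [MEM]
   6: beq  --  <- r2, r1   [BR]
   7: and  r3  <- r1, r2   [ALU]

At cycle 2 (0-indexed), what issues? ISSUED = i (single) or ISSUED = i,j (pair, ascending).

[0] i0  ld.MEM  -- no-port MEM/BR
[1] i1/i2  bne.BR+sub.ALU  -- dual
[2] i3  mul.MUL  -- RAW r0
[3] i4/i5  or.ALU+st.MEM  -- dual
[4] i6/i7  beq.BR+and.ALU  -- dual

ISSUED = 3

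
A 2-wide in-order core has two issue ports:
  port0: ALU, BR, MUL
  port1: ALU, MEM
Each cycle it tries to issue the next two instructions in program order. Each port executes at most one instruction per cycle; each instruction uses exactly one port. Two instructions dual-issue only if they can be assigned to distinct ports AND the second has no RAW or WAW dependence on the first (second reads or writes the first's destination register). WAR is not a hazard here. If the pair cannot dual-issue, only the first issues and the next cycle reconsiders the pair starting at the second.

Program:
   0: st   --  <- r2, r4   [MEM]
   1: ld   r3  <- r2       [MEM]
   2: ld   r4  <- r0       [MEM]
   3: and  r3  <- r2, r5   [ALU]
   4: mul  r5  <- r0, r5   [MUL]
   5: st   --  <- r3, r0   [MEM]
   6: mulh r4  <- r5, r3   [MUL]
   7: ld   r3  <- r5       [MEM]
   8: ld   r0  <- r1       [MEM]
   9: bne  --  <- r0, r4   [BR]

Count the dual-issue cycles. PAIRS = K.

PAIRS = 3

#0 head=0: st.MEM i0 no-port MEM/MEM
#1 head=1: ld.MEM i1 no-port MEM/MEM
#2 head=2: ld.MEM+and.ALU i2,i3 pair
#3 head=4: mul.MUL+st.MEM i4,i5 pair
#4 head=6: mulh.MUL+ld.MEM i6,i7 pair
#5 head=8: ld.MEM i8 RAW r0
#6 head=9: bne.BR i9 tail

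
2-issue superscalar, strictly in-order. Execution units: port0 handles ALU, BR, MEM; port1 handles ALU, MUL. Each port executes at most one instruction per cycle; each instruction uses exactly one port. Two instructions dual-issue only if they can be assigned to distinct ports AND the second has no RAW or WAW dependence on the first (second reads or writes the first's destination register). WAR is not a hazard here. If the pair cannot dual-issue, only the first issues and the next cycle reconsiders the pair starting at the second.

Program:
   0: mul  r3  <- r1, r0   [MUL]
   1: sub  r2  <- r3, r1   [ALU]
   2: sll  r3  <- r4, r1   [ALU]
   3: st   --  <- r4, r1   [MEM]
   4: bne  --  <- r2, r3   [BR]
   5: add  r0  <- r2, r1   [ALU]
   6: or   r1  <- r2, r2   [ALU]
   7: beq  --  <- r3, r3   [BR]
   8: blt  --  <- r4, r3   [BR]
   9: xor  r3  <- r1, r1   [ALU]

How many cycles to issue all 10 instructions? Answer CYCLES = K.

CYCLES = 6

[0] i0  mul.MUL  -- RAW r3
[1] i1/i2  sub.ALU sll.ALU  -- dual
[2] i3  st.MEM  -- no-port MEM/BR
[3] i4/i5  bne.BR add.ALU  -- dual
[4] i6/i7  or.ALU beq.BR  -- dual
[5] i8/i9  blt.BR xor.ALU  -- dual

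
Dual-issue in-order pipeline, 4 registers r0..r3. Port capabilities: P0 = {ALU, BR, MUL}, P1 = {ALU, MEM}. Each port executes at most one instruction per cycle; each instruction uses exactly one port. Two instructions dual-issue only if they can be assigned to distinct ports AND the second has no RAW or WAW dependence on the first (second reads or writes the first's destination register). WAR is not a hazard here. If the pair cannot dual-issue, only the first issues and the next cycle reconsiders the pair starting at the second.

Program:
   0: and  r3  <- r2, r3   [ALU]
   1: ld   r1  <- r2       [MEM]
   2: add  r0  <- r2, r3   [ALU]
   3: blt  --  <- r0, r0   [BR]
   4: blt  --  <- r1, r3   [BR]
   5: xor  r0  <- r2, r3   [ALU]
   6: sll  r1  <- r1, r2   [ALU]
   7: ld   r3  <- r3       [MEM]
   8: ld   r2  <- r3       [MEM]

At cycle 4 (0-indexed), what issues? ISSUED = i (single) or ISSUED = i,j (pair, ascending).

ISSUED = 6,7

c0: i0+i1 and.ALU ld.MEM  pair
c1: i2 add.ALU  RAW r0
c2: i3 blt.BR  no-port BR/BR
c3: i4+i5 blt.BR xor.ALU  pair
c4: i6+i7 sll.ALU ld.MEM  pair
c5: i8 ld.MEM  tail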